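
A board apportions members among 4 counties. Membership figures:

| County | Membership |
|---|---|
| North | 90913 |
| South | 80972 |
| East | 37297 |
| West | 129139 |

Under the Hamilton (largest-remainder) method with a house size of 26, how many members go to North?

Standard divisor: 338321 ÷ 26 ≈ 13012.346.
Standard quotas: North 6.9867, South 6.2227, East 2.8663, West 9.9243.
Lower quotas: North 6, South 6, East 2, West 9 (sum 23, leaving 3 seats).
Remainders in descending order: North 0.9867, West 0.9243, East 0.8663, South 0.2227.
Largest remainders: North, West, East receive the extra seats.
North receives 7.

7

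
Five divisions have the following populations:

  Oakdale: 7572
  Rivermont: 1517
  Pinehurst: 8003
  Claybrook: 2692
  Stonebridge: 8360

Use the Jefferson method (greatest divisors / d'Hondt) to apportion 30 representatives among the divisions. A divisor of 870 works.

With modified divisor 870: modified quotas Oakdale 8.703, Rivermont 1.744, Pinehurst 9.199, Claybrook 3.094, Stonebridge 9.609.
Rounding down: Oakdale 8, Rivermont 1, Pinehurst 9, Claybrook 3, Stonebridge 9 (total 30).

Oakdale=8, Rivermont=1, Pinehurst=9, Claybrook=3, Stonebridge=9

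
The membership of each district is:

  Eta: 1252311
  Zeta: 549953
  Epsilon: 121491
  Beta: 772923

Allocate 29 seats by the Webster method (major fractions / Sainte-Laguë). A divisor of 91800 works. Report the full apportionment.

With modified divisor 91800: modified quotas Eta 13.642, Zeta 5.991, Epsilon 1.323, Beta 8.420.
Rounding to the nearest integer: Eta 14, Zeta 6, Epsilon 1, Beta 8 (total 29).

Eta 14; Zeta 6; Epsilon 1; Beta 8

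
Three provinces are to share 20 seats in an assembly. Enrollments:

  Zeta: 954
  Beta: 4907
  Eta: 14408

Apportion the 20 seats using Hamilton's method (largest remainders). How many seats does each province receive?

The standard divisor is 20269/20 ≈ 1013.45.
Standard quotas: Zeta 0.9413, Beta 4.8419, Eta 14.2168.
Lower quotas: Zeta 0, Beta 4, Eta 14 (sum 18, leaving 2 seats).
Remainders in descending order: Zeta 0.9413, Beta 0.8419, Eta 0.2168.
The surplus seats go to Zeta, Beta.

Zeta: 1, Beta: 5, Eta: 14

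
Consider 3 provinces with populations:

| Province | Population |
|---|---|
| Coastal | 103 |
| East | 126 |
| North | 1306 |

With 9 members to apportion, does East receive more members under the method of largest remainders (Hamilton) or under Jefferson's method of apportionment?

Hamilton: Coastal 0, East 1, North 8.
Jefferson: Coastal 0, East 0, North 9.
East gets 1 under Hamilton and 0 under Jefferson.

Hamilton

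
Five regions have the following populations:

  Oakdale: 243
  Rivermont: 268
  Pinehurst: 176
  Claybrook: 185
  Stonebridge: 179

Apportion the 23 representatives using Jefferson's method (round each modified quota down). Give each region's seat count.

Standard divisor 1051/23 ≈ 45.696; standard quotas: Oakdale 5.318, Rivermont 5.865, Pinehurst 3.852, Claybrook 4.049, Stonebridge 3.917.
Rounding down gives 5, 5, 3, 4, 3 = 20 seats, so the divisor must be adjusted.
With modified divisor 42: modified quotas Oakdale 5.786, Rivermont 6.381, Pinehurst 4.190, Claybrook 4.405, Stonebridge 4.262.
Rounding down: Oakdale 5, Rivermont 6, Pinehurst 4, Claybrook 4, Stonebridge 4 (total 23).

Oakdale=5; Rivermont=6; Pinehurst=4; Claybrook=4; Stonebridge=4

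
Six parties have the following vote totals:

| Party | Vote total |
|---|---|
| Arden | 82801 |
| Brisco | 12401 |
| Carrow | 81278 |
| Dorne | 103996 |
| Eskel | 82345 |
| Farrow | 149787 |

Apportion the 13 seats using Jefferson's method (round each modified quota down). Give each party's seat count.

Standard divisor 512608/13 ≈ 39431.385; standard quotas: Arden 2.100, Brisco 0.314, Carrow 2.061, Dorne 2.637, Eskel 2.088, Farrow 3.799.
Rounding down gives 2, 0, 2, 2, 2, 3 = 11 seats, so the divisor must be adjusted.
With modified divisor 32300: modified quotas Arden 2.563, Brisco 0.384, Carrow 2.516, Dorne 3.220, Eskel 2.549, Farrow 4.637.
Rounding down: Arden 2, Brisco 0, Carrow 2, Dorne 3, Eskel 2, Farrow 4 (total 13).

Arden 2; Brisco 0; Carrow 2; Dorne 3; Eskel 2; Farrow 4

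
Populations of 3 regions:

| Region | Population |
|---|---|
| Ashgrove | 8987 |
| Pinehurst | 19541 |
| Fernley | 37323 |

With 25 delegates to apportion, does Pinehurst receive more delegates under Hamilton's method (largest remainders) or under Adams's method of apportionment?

Hamilton: Ashgrove 3, Pinehurst 8, Fernley 14.
Adams: Ashgrove 4, Pinehurst 7, Fernley 14.
Pinehurst gets 8 under Hamilton and 7 under Adams.

Hamilton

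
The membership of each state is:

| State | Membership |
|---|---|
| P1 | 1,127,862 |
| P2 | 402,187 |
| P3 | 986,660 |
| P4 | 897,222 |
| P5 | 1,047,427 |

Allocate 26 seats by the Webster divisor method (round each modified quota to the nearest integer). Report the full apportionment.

P1: 7; P2: 2; P3: 6; P4: 5; P5: 6

Standard divisor 4461358/26 ≈ 171590.692; standard quotas: P1 6.573, P2 2.344, P3 5.750, P4 5.229, P5 6.104.
Rounding to the nearest integer gives P1 7, P2 2, P3 6, P4 5, P5 6 — total 26, matching the house size, so no adjustment is needed.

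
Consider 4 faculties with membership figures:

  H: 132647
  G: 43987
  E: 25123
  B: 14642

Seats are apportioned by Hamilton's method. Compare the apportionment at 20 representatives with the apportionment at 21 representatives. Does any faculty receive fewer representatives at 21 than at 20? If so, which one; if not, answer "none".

B

At 20 seats: H 12, G 4, E 2, B 2.
At 21 seats: H 13, G 4, E 3, B 1.
B drops from 2 to 1.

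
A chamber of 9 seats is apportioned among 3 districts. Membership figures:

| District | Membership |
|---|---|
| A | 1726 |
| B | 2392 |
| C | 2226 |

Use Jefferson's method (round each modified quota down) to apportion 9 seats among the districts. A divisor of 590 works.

With modified divisor 590: modified quotas A 2.925, B 4.054, C 3.773.
Rounding down: A 2, B 4, C 3 (total 9).

A 2, B 4, C 3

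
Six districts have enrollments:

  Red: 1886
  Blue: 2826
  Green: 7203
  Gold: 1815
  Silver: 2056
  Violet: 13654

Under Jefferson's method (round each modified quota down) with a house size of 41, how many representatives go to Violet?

Standard divisor 29440/41 ≈ 718.049; standard quotas: Red 2.627, Blue 3.936, Green 10.031, Gold 2.528, Silver 2.863, Violet 19.015.
Rounding down gives 2, 3, 10, 2, 2, 19 = 38 seats, so the divisor must be adjusted.
With modified divisor 670: modified quotas Red 2.815, Blue 4.218, Green 10.751, Gold 2.709, Silver 3.069, Violet 20.379.
Rounding down: Red 2, Blue 4, Green 10, Gold 2, Silver 3, Violet 20 (total 41).
Violet receives 20.

20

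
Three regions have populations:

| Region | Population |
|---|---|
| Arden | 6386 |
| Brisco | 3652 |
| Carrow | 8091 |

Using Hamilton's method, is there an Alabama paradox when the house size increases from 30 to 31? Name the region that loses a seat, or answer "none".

none

At 30 seats: Arden 11, Brisco 6, Carrow 13.
At 31 seats: Arden 11, Brisco 6, Carrow 14.
No region's allocation decreased.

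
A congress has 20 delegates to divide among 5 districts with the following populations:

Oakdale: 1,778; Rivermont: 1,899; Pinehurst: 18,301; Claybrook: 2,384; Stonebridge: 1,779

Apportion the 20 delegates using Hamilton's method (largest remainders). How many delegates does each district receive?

Total 26141; standard divisor 26141/20 ≈ 1307.05.
Standard quotas: Oakdale 1.3603, Rivermont 1.4529, Pinehurst 14.0018, Claybrook 1.8240, Stonebridge 1.3611.
Lower quotas: Oakdale 1, Rivermont 1, Pinehurst 14, Claybrook 1, Stonebridge 1 (sum 18, leaving 2 seats).
Remainders in descending order: Claybrook 0.8240, Rivermont 0.4529, Stonebridge 0.3611, Oakdale 0.3603, Pinehurst 0.0018.
Largest remainders: Claybrook, Rivermont receive the extra seats.

Oakdale: 1; Rivermont: 2; Pinehurst: 14; Claybrook: 2; Stonebridge: 1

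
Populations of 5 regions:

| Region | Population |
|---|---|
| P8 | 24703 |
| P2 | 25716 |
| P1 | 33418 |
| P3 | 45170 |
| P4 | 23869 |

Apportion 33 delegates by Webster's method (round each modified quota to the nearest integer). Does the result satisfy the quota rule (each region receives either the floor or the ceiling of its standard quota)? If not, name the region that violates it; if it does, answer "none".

Standard quotas: P8 5.332, P2 5.551, P1 7.214, P3 9.750, P4 5.152.
Webster allocation: P8 5, P2 6, P1 7, P3 10, P4 5.
Every allocation lies between the lower and upper quota.

none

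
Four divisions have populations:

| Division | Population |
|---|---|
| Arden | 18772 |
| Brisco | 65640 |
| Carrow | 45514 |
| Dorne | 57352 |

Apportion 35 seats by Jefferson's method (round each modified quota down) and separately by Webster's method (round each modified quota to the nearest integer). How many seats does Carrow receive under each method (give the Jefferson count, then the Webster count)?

Jefferson: Arden 3, Brisco 12, Carrow 9, Dorne 11.
Webster: Arden 4, Brisco 12, Carrow 8, Dorne 11.
Carrow gets 9 under Jefferson and 8 under Webster.

9 and 8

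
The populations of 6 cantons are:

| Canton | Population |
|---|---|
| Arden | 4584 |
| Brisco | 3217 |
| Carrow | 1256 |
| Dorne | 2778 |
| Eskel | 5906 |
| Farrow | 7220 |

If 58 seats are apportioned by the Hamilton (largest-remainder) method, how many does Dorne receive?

6

The standard divisor is 24961/58 ≈ 430.362.
Standard quotas: Arden 10.6515, Brisco 7.4751, Carrow 2.9185, Dorne 6.4550, Eskel 13.7233, Farrow 16.7766.
Lower quotas: Arden 10, Brisco 7, Carrow 2, Dorne 6, Eskel 13, Farrow 16 (sum 54, leaving 4 seats).
Remainders in descending order: Carrow 0.9185, Farrow 0.7766, Eskel 0.7233, Arden 0.6515, Brisco 0.4751, Dorne 0.4550.
The surplus seats go to Carrow, Farrow, Eskel, Arden.
Dorne receives 6.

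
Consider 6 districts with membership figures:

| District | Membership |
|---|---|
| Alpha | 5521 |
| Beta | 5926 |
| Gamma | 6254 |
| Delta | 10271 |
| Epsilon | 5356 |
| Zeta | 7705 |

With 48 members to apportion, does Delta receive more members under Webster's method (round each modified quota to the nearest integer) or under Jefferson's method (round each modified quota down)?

Webster: Alpha 7, Beta 7, Gamma 7, Delta 12, Epsilon 6, Zeta 9.
Jefferson: Alpha 6, Beta 7, Gamma 7, Delta 13, Epsilon 6, Zeta 9.
Delta gets 12 under Webster and 13 under Jefferson.

Jefferson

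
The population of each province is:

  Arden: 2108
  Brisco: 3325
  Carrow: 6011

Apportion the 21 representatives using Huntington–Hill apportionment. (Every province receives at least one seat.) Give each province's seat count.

With divisor 548: modified quotas Arden 3.847, Brisco 6.068, Carrow 10.969.
Geometric-mean thresholds: Arden √(3·4)=3.464, Brisco √(6·7)=6.481, Carrow √(10·11)=10.488.
Each quota rounded against its threshold gives Arden 4, Brisco 6, Carrow 11 (total 21).

Arden 4, Brisco 6, Carrow 11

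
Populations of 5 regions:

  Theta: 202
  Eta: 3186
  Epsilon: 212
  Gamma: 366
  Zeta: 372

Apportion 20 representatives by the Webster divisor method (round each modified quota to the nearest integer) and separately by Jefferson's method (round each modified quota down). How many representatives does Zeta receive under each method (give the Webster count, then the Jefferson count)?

Webster: Theta 1, Eta 14, Epsilon 1, Gamma 2, Zeta 2.
Jefferson: Theta 1, Eta 16, Epsilon 1, Gamma 1, Zeta 1.
Zeta gets 2 under Webster and 1 under Jefferson.

2 and 1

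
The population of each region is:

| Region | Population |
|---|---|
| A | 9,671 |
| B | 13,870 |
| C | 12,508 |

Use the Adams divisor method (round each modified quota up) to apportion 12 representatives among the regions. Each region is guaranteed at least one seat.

Standard divisor 36049/12 ≈ 3004.083; standard quotas: A 3.219, B 4.617, C 4.164.
Rounding up gives 4, 5, 5 = 14 seats, so the divisor must be adjusted.
With modified divisor 3300: modified quotas A 2.931, B 4.203, C 3.790.
Rounding up: A 3, B 5, C 4 (total 12).

A 3; B 5; C 4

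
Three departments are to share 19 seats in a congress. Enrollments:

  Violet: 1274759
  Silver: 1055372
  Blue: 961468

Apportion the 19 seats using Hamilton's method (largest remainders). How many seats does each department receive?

Violet 7, Silver 6, Blue 6

Standard divisor: 3291599 ÷ 19 ≈ 173242.053.
Standard quotas: Violet 7.3583, Silver 6.0919, Blue 5.5499.
Lower quotas: Violet 7, Silver 6, Blue 5 (sum 18, leaving 1 seat).
Remainders in descending order: Blue 0.5499, Violet 0.3583, Silver 0.0919.
Largest remainder: Blue receives the extra seat.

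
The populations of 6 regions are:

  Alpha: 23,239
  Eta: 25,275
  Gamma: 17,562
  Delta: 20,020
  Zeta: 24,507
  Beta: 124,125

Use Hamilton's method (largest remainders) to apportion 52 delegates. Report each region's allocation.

Alpha: 5; Eta: 6; Gamma: 4; Delta: 4; Zeta: 5; Beta: 28

The standard divisor is 234728/52 = 4514.
Standard quotas: Alpha 5.1482, Eta 5.5992, Gamma 3.8906, Delta 4.4351, Zeta 5.4291, Beta 27.4978.
Lower quotas: Alpha 5, Eta 5, Gamma 3, Delta 4, Zeta 5, Beta 27 (sum 49, leaving 3 seats).
Remainders in descending order: Gamma 0.8906, Eta 0.5992, Beta 0.4978, Delta 0.4351, Zeta 0.4291, Alpha 0.1482.
The surplus seats go to Gamma, Eta, Beta.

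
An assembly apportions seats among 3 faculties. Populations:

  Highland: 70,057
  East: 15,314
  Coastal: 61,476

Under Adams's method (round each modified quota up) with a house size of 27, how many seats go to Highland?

13

Standard divisor 146847/27 ≈ 5438.778; standard quotas: Highland 12.881, East 2.816, Coastal 11.303.
Rounding up gives 13, 3, 12 = 28 seats, so the divisor must be adjusted.
With modified divisor 5700: modified quotas Highland 12.291, East 2.687, Coastal 10.785.
Rounding up: Highland 13, East 3, Coastal 11 (total 27).
Highland receives 13.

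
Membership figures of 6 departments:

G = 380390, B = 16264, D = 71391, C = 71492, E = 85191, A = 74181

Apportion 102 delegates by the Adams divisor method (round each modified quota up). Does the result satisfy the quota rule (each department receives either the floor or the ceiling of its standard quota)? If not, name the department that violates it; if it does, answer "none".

Standard quotas: G 55.515, B 2.374, D 10.419, C 10.434, E 12.433, A 10.826.
Adams allocation: G 54, B 3, D 11, C 11, E 12, A 11.
G has quota 55.515 (lower 55, upper 56) but receives 54 — outside the quota interval.

G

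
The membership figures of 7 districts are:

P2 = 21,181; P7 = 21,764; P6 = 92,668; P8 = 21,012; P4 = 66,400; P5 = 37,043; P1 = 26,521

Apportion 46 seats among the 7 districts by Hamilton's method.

P2 3, P7 4, P6 15, P8 3, P4 11, P5 6, P1 4

Standard divisor: 286589 ÷ 46 ≈ 6230.196.
Standard quotas: P2 3.3997, P7 3.4933, P6 14.8740, P8 3.3726, P4 10.6578, P5 5.9457, P1 4.2568.
Lower quotas: P2 3, P7 3, P6 14, P8 3, P4 10, P5 5, P1 4 (sum 42, leaving 4 seats).
Remainders in descending order: P5 0.9457, P6 0.8740, P4 0.6578, P7 0.4933, P2 0.3997, P8 0.3726, P1 0.2568.
The surplus seats go to P5, P6, P4, P7.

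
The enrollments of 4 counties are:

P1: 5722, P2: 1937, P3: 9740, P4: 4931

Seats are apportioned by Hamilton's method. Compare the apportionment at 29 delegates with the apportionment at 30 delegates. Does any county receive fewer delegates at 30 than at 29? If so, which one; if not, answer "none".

P2

At 29 seats: P1 7, P2 3, P3 13, P4 6.
At 30 seats: P1 8, P2 2, P3 13, P4 7.
P2 drops from 3 to 2.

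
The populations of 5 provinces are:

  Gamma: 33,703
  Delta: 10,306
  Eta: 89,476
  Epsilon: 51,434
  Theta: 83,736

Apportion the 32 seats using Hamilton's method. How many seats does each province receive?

Gamma 4, Delta 1, Eta 11, Epsilon 6, Theta 10

Standard divisor: 268655 ÷ 32 ≈ 8395.469.
Standard quotas: Gamma 4.0144, Delta 1.2276, Eta 10.6577, Epsilon 6.1264, Theta 9.9740.
Lower quotas: Gamma 4, Delta 1, Eta 10, Epsilon 6, Theta 9 (sum 30, leaving 2 seats).
Remainders in descending order: Theta 0.9740, Eta 0.6577, Delta 0.2276, Epsilon 0.1264, Gamma 0.0144.
Largest remainders: Theta, Eta receive the extra seats.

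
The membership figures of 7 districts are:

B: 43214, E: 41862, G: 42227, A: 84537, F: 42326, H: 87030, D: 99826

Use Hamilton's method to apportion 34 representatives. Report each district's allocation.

The standard divisor is 441022/34 ≈ 12971.235.
Standard quotas: B 3.3315, E 3.2273, G 3.2554, A 6.5173, F 3.2631, H 6.7095, D 7.6960.
Lower quotas: B 3, E 3, G 3, A 6, F 3, H 6, D 7 (sum 31, leaving 3 seats).
Remainders in descending order: H 0.7095, D 0.6960, A 0.5173, B 0.3315, F 0.2631, G 0.2554, E 0.2273.
Largest remainders: H, D, A receive the extra seats.

B 3; E 3; G 3; A 7; F 3; H 7; D 8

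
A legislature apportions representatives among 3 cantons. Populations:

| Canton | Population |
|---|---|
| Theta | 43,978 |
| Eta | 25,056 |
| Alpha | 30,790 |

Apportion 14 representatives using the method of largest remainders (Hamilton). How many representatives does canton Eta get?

Total 99824; standard divisor 99824/14 ≈ 7130.286.
Standard quotas: Theta 6.1678, Eta 3.5140, Alpha 4.3182.
Lower quotas: Theta 6, Eta 3, Alpha 4 (sum 13, leaving 1 seat).
Remainders in descending order: Eta 0.5140, Alpha 0.3182, Theta 0.1678.
Largest remainder: Eta receives the extra seat.
Eta receives 4.

4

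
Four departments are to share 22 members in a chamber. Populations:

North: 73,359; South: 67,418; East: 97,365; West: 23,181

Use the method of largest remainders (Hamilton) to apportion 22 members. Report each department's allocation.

North=6, South=6, East=8, West=2

Standard divisor: 261323 ÷ 22 ≈ 11878.318.
Standard quotas: North 6.1759, South 5.6757, East 8.1969, West 1.9515.
Lower quotas: North 6, South 5, East 8, West 1 (sum 20, leaving 2 seats).
Remainders in descending order: West 0.9515, South 0.6757, East 0.1969, North 0.1759.
The surplus seats go to West, South.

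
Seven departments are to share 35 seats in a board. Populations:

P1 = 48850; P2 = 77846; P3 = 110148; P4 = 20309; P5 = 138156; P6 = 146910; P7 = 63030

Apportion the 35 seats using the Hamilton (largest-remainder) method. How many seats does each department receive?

Total 605249; standard divisor 605249/35 ≈ 17292.829.
Standard quotas: P1 2.8249, P2 4.5016, P3 6.3696, P4 1.1744, P5 7.9892, P6 8.4954, P7 3.6449.
Lower quotas: P1 2, P2 4, P3 6, P4 1, P5 7, P6 8, P7 3 (sum 31, leaving 4 seats).
Remainders in descending order: P5 0.9892, P1 0.8249, P7 0.6449, P2 0.5016, P6 0.4954, P3 0.3696, P4 0.1744.
The surplus seats go to P5, P1, P7, P2.

P1=3, P2=5, P3=6, P4=1, P5=8, P6=8, P7=4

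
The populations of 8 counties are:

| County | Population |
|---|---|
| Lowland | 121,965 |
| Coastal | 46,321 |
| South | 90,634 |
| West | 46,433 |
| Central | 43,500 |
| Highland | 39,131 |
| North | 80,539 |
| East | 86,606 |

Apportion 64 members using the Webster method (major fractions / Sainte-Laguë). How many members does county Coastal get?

5

Standard divisor 555129/64 ≈ 8673.891; standard quotas: Lowland 14.061, Coastal 5.340, South 10.449, West 5.353, Central 5.015, Highland 4.511, North 9.285, East 9.985.
Rounding to the nearest integer gives 14, 5, 10, 5, 5, 5, 9, 10 = 63 seats, so the divisor must be adjusted.
With modified divisor 8600: modified quotas Lowland 14.182, Coastal 5.386, South 10.539, West 5.399, Central 5.058, Highland 4.550, North 9.365, East 10.070.
Rounding to the nearest integer: Lowland 14, Coastal 5, South 11, West 5, Central 5, Highland 5, North 9, East 10 (total 64).
Coastal receives 5.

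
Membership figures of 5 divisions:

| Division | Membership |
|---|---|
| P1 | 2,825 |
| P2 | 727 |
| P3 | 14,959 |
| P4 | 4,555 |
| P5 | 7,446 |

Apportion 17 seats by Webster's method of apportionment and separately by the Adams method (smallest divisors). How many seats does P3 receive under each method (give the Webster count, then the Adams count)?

8 and 7

Webster: P1 2, P2 0, P3 8, P4 3, P5 4.
Adams: P1 2, P2 1, P3 7, P4 3, P5 4.
P3 gets 8 under Webster and 7 under Adams.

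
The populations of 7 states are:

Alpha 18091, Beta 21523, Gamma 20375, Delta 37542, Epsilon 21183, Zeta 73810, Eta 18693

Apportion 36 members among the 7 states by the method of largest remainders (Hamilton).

Total 211217; standard divisor 211217/36 ≈ 5867.139.
Standard quotas: Alpha 3.0834, Beta 3.6684, Gamma 3.4727, Delta 6.3987, Epsilon 3.6104, Zeta 12.5802, Eta 3.1861.
Lower quotas: Alpha 3, Beta 3, Gamma 3, Delta 6, Epsilon 3, Zeta 12, Eta 3 (sum 33, leaving 3 seats).
Remainders in descending order: Beta 0.6684, Epsilon 0.6104, Zeta 0.5802, Gamma 0.4727, Delta 0.3987, Eta 0.1861, Alpha 0.0834.
The surplus seats go to Beta, Epsilon, Zeta.

Alpha: 3, Beta: 4, Gamma: 3, Delta: 6, Epsilon: 4, Zeta: 13, Eta: 3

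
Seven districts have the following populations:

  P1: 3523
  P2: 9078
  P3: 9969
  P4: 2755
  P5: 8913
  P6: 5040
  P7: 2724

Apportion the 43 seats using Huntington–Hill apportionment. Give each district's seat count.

With divisor 987: modified quotas P1 3.569, P2 9.198, P3 10.100, P4 2.791, P5 9.030, P6 5.106, P7 2.760.
Geometric-mean thresholds: P1 √(3·4)=3.464, P2 √(9·10)=9.487, P3 √(10·11)=10.488, P4 √(2·3)=2.449, P5 √(9·10)=9.487, P6 √(5·6)=5.477, P7 √(2·3)=2.449.
Each quota rounded against its threshold gives P1 4, P2 9, P3 10, P4 3, P5 9, P6 5, P7 3 (total 43).

P1 4, P2 9, P3 10, P4 3, P5 9, P6 5, P7 3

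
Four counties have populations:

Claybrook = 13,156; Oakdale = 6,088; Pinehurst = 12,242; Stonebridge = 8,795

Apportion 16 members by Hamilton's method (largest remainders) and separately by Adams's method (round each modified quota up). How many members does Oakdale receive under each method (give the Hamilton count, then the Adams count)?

2 and 3

Hamilton: Claybrook 5, Oakdale 2, Pinehurst 5, Stonebridge 4.
Adams: Claybrook 5, Oakdale 3, Pinehurst 5, Stonebridge 3.
Oakdale gets 2 under Hamilton and 3 under Adams.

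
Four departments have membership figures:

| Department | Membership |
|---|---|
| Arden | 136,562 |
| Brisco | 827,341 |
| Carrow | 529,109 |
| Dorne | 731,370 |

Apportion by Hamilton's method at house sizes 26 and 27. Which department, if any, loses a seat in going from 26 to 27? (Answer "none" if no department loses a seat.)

none

At 26 seats: Arden 2, Brisco 10, Carrow 6, Dorne 8.
At 27 seats: Arden 2, Brisco 10, Carrow 6, Dorne 9.
No department's allocation decreased.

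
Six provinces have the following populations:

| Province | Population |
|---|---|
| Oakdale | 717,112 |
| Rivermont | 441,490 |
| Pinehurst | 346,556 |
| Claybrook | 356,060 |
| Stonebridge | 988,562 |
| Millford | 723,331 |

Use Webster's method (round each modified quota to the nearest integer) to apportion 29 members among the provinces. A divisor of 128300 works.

With modified divisor 128300: modified quotas Oakdale 5.589, Rivermont 3.441, Pinehurst 2.701, Claybrook 2.775, Stonebridge 7.705, Millford 5.638.
Rounding to the nearest integer: Oakdale 6, Rivermont 3, Pinehurst 3, Claybrook 3, Stonebridge 8, Millford 6 (total 29).

Oakdale 6, Rivermont 3, Pinehurst 3, Claybrook 3, Stonebridge 8, Millford 6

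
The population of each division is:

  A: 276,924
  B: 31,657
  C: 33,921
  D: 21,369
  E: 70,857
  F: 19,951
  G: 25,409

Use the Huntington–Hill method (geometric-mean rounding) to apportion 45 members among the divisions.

A=26, B=3, C=3, D=2, E=7, F=2, G=2

With divisor 10657: modified quotas A 25.985, B 2.971, C 3.183, D 2.005, E 6.649, F 1.872, G 2.384.
Geometric-mean thresholds: A √(25·26)=25.495, B √(2·3)=2.449, C √(3·4)=3.464, D √(2·3)=2.449, E √(6·7)=6.481, F √(1·2)=1.414, G √(2·3)=2.449.
Each quota rounded against its threshold gives A 26, B 3, C 3, D 2, E 7, F 2, G 2 (total 45).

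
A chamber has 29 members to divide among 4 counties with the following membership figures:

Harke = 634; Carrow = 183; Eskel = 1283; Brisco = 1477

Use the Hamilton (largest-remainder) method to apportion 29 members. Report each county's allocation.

Harke: 5, Carrow: 2, Eskel: 10, Brisco: 12

Total 3577; standard divisor 3577/29 ≈ 123.345.
Standard quotas: Harke 5.140, Carrow 1.484, Eskel 10.402, Brisco 11.975.
Lower quotas: Harke 5, Carrow 1, Eskel 10, Brisco 11 (sum 27, leaving 2 seats).
Remainders in descending order: Brisco 0.975, Carrow 0.484, Eskel 0.402, Harke 0.140.
The surplus seats go to Brisco, Carrow.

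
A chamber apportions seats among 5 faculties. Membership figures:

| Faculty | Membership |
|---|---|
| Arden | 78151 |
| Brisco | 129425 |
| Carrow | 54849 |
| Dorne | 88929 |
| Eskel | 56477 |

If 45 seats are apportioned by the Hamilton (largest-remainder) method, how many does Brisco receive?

The standard divisor is 407831/45 ≈ 9062.911.
Standard quotas: Arden 8.6232, Brisco 14.2807, Carrow 6.0520, Dorne 9.8124, Eskel 6.2317.
Lower quotas: Arden 8, Brisco 14, Carrow 6, Dorne 9, Eskel 6 (sum 43, leaving 2 seats).
Remainders in descending order: Dorne 0.8124, Arden 0.6232, Brisco 0.2807, Eskel 0.2317, Carrow 0.0520.
The surplus seats go to Dorne, Arden.
Brisco receives 14.

14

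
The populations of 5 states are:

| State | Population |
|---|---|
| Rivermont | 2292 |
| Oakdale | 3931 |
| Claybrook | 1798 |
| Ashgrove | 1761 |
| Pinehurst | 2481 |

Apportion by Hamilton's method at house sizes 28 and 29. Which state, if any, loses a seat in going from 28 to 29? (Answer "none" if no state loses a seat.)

At 28 seats: Rivermont 5, Oakdale 9, Claybrook 4, Ashgrove 4, Pinehurst 6.
At 29 seats: Rivermont 6, Oakdale 9, Claybrook 4, Ashgrove 4, Pinehurst 6.
No state's allocation decreased.

none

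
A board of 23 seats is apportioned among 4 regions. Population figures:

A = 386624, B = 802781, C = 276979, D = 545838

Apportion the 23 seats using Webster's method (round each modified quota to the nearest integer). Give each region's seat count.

A=5, B=9, C=3, D=6

Standard divisor 2012222/23 ≈ 87487.913; standard quotas: A 4.419, B 9.176, C 3.166, D 6.239.
Rounding to the nearest integer gives 4, 9, 3, 6 = 22 seats, so the divisor must be adjusted.
With modified divisor 85200: modified quotas A 4.538, B 9.422, C 3.251, D 6.407.
Rounding to the nearest integer: A 5, B 9, C 3, D 6 (total 23).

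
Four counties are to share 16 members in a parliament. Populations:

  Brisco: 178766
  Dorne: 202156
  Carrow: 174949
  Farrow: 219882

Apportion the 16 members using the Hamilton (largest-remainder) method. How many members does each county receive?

Brisco 4, Dorne 4, Carrow 4, Farrow 4

Total 775753; standard divisor 775753/16 ≈ 48484.562.
Standard quotas: Brisco 3.6871, Dorne 4.1695, Carrow 3.6083, Farrow 4.5351.
Lower quotas: Brisco 3, Dorne 4, Carrow 3, Farrow 4 (sum 14, leaving 2 seats).
Remainders in descending order: Brisco 0.6871, Carrow 0.6083, Farrow 0.5351, Dorne 0.1695.
Largest remainders: Brisco, Carrow receive the extra seats.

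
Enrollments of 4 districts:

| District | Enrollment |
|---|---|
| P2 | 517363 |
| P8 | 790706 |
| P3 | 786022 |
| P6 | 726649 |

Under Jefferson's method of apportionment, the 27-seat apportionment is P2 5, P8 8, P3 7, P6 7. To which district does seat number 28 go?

P3

Priority for the next seat is population ÷ (current seats + 1).
Priorities: P2 86227.167, P8 87856.222, P3 98252.750, P6 90831.125.
Highest priority: P3.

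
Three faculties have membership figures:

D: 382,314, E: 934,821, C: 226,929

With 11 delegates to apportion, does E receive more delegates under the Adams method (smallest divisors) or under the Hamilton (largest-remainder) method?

Hamilton

Adams: D 3, E 6, C 2.
Hamilton: D 3, E 7, C 1.
E gets 6 under Adams and 7 under Hamilton.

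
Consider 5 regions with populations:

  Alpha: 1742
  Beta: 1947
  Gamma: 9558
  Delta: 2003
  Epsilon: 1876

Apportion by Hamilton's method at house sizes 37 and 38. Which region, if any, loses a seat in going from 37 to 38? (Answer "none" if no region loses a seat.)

At 37 seats: Alpha 4, Beta 4, Gamma 21, Delta 4, Epsilon 4.
At 38 seats: Alpha 4, Beta 4, Gamma 21, Delta 5, Epsilon 4.
No region's allocation decreased.

none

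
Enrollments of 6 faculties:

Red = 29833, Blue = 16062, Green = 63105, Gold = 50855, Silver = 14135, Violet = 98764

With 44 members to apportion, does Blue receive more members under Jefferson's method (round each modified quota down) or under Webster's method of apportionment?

Jefferson: Red 5, Blue 2, Green 10, Gold 8, Silver 2, Violet 17.
Webster: Red 5, Blue 3, Green 10, Gold 8, Silver 2, Violet 16.
Blue gets 2 under Jefferson and 3 under Webster.

Webster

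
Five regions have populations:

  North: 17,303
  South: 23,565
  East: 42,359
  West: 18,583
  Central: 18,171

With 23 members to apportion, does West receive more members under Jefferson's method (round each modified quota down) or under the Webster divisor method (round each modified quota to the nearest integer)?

Jefferson: North 3, South 5, East 9, West 3, Central 3.
Webster: North 3, South 5, East 8, West 4, Central 3.
West gets 3 under Jefferson and 4 under Webster.

Webster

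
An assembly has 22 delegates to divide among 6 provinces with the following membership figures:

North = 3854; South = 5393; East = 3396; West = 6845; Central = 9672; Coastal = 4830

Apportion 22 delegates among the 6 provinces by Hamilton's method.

North: 3, South: 4, East: 2, West: 4, Central: 6, Coastal: 3

Total 33990; standard divisor 33990/22 = 1545.
Standard quotas: North 2.4945, South 3.4906, East 2.1981, West 4.4304, Central 6.2602, Coastal 3.1262.
Lower quotas: North 2, South 3, East 2, West 4, Central 6, Coastal 3 (sum 20, leaving 2 seats).
Remainders in descending order: North 0.4945, South 0.4906, West 0.4304, Central 0.2602, East 0.1981, Coastal 0.1262.
Largest remainders: North, South receive the extra seats.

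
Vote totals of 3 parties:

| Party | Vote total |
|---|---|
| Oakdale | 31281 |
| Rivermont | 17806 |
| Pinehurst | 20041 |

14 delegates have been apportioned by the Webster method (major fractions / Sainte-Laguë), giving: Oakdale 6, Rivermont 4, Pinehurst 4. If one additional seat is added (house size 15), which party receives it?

Priority for the next seat is population ÷ (current seats + 0.5).
Priorities: Oakdale 4812.462, Rivermont 3956.889, Pinehurst 4453.556.
Highest priority: Oakdale.

Oakdale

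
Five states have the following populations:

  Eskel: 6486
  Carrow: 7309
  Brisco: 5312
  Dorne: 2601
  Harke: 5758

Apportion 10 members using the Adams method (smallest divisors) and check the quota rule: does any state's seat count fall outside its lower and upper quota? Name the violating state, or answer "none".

Standard quotas: Eskel 2.361, Carrow 2.661, Brisco 1.934, Dorne 0.947, Harke 2.096.
Adams allocation: Eskel 2, Carrow 3, Brisco 2, Dorne 1, Harke 2.
Every allocation lies between the lower and upper quota.

none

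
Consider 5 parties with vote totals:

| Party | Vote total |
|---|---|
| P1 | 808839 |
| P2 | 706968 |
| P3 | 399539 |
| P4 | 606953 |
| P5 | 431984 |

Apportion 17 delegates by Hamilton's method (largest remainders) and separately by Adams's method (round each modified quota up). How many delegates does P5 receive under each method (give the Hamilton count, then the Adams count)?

2 and 3

Hamilton: P1 5, P2 4, P3 2, P4 4, P5 2.
Adams: P1 4, P2 4, P3 2, P4 4, P5 3.
P5 gets 2 under Hamilton and 3 under Adams.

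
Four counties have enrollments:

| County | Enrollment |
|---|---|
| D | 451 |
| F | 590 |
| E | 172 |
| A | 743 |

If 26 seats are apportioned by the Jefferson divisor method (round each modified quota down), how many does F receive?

Standard divisor 1956/26 ≈ 75.231; standard quotas: D 5.995, F 7.843, E 2.286, A 9.876.
Rounding down gives 5, 7, 2, 9 = 23 seats, so the divisor must be adjusted.
With modified divisor 70: modified quotas D 6.443, F 8.429, E 2.457, A 10.614.
Rounding down: D 6, F 8, E 2, A 10 (total 26).
F receives 8.

8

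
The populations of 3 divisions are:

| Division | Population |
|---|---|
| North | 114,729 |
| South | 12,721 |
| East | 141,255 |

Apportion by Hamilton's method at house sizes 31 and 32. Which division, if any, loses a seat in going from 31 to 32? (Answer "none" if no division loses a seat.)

At 31 seats: North 13, South 2, East 16.
At 32 seats: North 14, South 1, East 17.
South drops from 2 to 1.

South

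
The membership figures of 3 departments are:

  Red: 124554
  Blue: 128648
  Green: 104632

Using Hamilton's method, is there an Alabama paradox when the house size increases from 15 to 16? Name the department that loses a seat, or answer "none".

At 15 seats: Red 5, Blue 6, Green 4.
At 16 seats: Red 5, Blue 6, Green 5.
No department's allocation decreased.

none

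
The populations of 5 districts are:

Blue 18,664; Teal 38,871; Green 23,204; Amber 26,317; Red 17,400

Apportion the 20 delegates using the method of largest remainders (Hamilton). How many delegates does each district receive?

Standard divisor: 124456 ÷ 20 ≈ 6222.8.
Standard quotas: Blue 2.9993, Teal 6.2465, Green 3.7289, Amber 4.2291, Red 2.7962.
Lower quotas: Blue 2, Teal 6, Green 3, Amber 4, Red 2 (sum 17, leaving 3 seats).
Remainders in descending order: Blue 0.9993, Red 0.7962, Green 0.7289, Teal 0.2465, Amber 0.2291.
The surplus seats go to Blue, Red, Green.

Blue: 3; Teal: 6; Green: 4; Amber: 4; Red: 3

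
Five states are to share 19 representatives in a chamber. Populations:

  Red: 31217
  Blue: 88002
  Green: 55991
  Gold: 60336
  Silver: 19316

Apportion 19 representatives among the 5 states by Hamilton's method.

Red 2, Blue 7, Green 4, Gold 5, Silver 1

The standard divisor is 254862/19 ≈ 13413.789.
Standard quotas: Red 2.3272, Blue 6.5606, Green 4.1741, Gold 4.4981, Silver 1.4400.
Lower quotas: Red 2, Blue 6, Green 4, Gold 4, Silver 1 (sum 17, leaving 2 seats).
Remainders in descending order: Blue 0.5606, Gold 0.4981, Silver 0.4400, Red 0.3272, Green 0.1741.
The surplus seats go to Blue, Gold.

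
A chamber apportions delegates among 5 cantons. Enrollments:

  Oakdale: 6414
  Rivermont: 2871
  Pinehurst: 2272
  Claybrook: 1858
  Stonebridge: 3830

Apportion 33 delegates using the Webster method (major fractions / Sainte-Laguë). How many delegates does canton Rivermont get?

6

Standard divisor 17245/33 ≈ 522.576; standard quotas: Oakdale 12.274, Rivermont 5.494, Pinehurst 4.348, Claybrook 3.555, Stonebridge 7.329.
Rounding to the nearest integer gives 12, 5, 4, 4, 7 = 32 seats, so the divisor must be adjusted.
With modified divisor 520: modified quotas Oakdale 12.335, Rivermont 5.521, Pinehurst 4.369, Claybrook 3.573, Stonebridge 7.365.
Rounding to the nearest integer: Oakdale 12, Rivermont 6, Pinehurst 4, Claybrook 4, Stonebridge 7 (total 33).
Rivermont receives 6.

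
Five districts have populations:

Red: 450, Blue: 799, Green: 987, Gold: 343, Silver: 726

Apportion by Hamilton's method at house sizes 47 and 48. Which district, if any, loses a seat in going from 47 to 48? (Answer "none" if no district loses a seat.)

At 47 seats: Red 7, Blue 11, Green 14, Gold 5, Silver 10.
At 48 seats: Red 6, Blue 12, Green 14, Gold 5, Silver 11.
Red drops from 7 to 6.

Red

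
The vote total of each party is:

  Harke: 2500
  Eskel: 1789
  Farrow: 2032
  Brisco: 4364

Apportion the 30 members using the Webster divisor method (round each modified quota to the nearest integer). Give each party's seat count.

Standard divisor 10685/30 ≈ 356.167; standard quotas: Harke 7.019, Eskel 5.023, Farrow 5.705, Brisco 12.253.
Rounding to the nearest integer gives Harke 7, Eskel 5, Farrow 6, Brisco 12 — total 30, matching the house size, so no adjustment is needed.

Harke=7, Eskel=5, Farrow=6, Brisco=12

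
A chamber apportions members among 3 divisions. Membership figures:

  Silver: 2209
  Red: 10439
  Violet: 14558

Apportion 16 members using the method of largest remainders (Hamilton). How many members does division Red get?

Standard divisor: 27206 ÷ 16 ≈ 1700.375.
Standard quotas: Silver 1.2991, Red 6.1392, Violet 8.5616.
Lower quotas: Silver 1, Red 6, Violet 8 (sum 15, leaving 1 seat).
Remainders in descending order: Violet 0.5616, Silver 0.2991, Red 0.1392.
Largest remainder: Violet receives the extra seat.
Red receives 6.

6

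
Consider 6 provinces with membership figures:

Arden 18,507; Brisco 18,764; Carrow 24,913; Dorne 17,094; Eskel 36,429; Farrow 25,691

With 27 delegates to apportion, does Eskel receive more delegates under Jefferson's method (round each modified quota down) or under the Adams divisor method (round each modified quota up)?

Jefferson

Jefferson: Arden 3, Brisco 4, Carrow 5, Dorne 3, Eskel 7, Farrow 5.
Adams: Arden 4, Brisco 4, Carrow 5, Dorne 3, Eskel 6, Farrow 5.
Eskel gets 7 under Jefferson and 6 under Adams.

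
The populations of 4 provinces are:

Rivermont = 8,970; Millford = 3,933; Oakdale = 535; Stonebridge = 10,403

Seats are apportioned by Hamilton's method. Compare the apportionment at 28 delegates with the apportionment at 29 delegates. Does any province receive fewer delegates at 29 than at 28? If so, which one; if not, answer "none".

Oakdale

At 28 seats: Rivermont 10, Millford 5, Oakdale 1, Stonebridge 12.
At 29 seats: Rivermont 11, Millford 5, Oakdale 0, Stonebridge 13.
Oakdale drops from 1 to 0.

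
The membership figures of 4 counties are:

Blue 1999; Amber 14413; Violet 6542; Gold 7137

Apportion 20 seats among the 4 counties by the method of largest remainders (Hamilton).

The standard divisor is 30091/20 ≈ 1504.55.
Standard quotas: Blue 1.3286, Amber 9.5796, Violet 4.3481, Gold 4.7436.
Lower quotas: Blue 1, Amber 9, Violet 4, Gold 4 (sum 18, leaving 2 seats).
Remainders in descending order: Gold 0.7436, Amber 0.5796, Violet 0.3481, Blue 0.3286.
Largest remainders: Gold, Amber receive the extra seats.

Blue 1, Amber 10, Violet 4, Gold 5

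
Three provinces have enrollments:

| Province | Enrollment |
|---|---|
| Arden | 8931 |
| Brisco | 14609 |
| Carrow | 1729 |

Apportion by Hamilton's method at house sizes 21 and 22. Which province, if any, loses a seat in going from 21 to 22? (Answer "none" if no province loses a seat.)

At 21 seats: Arden 7, Brisco 12, Carrow 2.
At 22 seats: Arden 8, Brisco 13, Carrow 1.
Carrow drops from 2 to 1.

Carrow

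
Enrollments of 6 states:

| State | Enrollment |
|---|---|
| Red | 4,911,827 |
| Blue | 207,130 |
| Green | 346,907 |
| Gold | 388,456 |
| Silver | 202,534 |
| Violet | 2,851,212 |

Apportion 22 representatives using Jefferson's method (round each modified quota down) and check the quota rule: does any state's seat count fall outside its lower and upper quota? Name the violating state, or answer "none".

none

Standard quotas: Red 12.131, Blue 0.512, Green 0.857, Gold 0.959, Silver 0.500, Violet 7.042.
Jefferson allocation: Red 13, Blue 0, Green 0, Gold 1, Silver 0, Violet 8.
Every allocation lies between the lower and upper quota.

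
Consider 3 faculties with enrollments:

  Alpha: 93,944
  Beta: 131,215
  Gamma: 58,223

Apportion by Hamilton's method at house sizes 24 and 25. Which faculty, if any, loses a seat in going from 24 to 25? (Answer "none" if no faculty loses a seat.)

At 24 seats: Alpha 8, Beta 11, Gamma 5.
At 25 seats: Alpha 8, Beta 12, Gamma 5.
No faculty's allocation decreased.

none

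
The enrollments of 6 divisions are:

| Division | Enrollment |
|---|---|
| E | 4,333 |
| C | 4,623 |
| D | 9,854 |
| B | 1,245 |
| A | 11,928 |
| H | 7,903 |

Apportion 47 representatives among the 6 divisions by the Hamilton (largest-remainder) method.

The standard divisor is 39886/47 ≈ 848.638.
Standard quotas: E 5.1058, C 5.4476, D 11.6115, B 1.4671, A 14.0555, H 9.3126.
Lower quotas: E 5, C 5, D 11, B 1, A 14, H 9 (sum 45, leaving 2 seats).
Remainders in descending order: D 0.6115, B 0.4671, C 0.4476, H 0.3126, E 0.1058, A 0.0555.
Largest remainders: D, B receive the extra seats.

E: 5, C: 5, D: 12, B: 2, A: 14, H: 9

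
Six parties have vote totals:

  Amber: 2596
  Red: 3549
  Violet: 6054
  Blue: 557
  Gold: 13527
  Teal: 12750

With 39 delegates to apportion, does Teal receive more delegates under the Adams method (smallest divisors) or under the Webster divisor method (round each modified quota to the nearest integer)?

Webster

Adams: Amber 3, Red 4, Violet 6, Blue 1, Gold 13, Teal 12.
Webster: Amber 3, Red 3, Violet 6, Blue 1, Gold 13, Teal 13.
Teal gets 12 under Adams and 13 under Webster.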